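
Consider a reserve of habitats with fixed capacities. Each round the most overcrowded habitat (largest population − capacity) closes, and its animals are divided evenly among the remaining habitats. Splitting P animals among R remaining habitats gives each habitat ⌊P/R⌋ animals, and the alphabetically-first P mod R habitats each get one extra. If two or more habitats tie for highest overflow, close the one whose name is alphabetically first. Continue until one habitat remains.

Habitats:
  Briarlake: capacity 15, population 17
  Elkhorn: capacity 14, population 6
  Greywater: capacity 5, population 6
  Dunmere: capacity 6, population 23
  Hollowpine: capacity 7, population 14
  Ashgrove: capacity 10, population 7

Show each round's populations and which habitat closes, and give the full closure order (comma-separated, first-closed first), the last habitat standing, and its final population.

Round 1: Ashgrove=7 Briarlake=17 Dunmere=23 Elkhorn=6 Greywater=6 Hollowpine=14 → close Dunmere (overflow 17)
  23÷5 = 4 each, +1 to first 3
Round 2: Ashgrove=12 Briarlake=22 Elkhorn=11 Greywater=10 Hollowpine=18 → close Hollowpine (overflow 11)
  18÷4 = 4 each, +1 to first 2
Round 3: Ashgrove=17 Briarlake=27 Elkhorn=15 Greywater=14 → close Briarlake (overflow 12)
  27÷3 = 9 each, +1 to first 0
Round 4: Ashgrove=26 Elkhorn=24 Greywater=23 → close Greywater (overflow 18)
  23÷2 = 11 each, +1 to first 1
Round 5: Ashgrove=38 Elkhorn=35 → close Ashgrove (overflow 28)
  38÷1 = 38 each, +1 to first 0

Closure order: Dunmere, Hollowpine, Briarlake, Greywater, Ashgrove
Last habitat: Elkhorn with 73 animals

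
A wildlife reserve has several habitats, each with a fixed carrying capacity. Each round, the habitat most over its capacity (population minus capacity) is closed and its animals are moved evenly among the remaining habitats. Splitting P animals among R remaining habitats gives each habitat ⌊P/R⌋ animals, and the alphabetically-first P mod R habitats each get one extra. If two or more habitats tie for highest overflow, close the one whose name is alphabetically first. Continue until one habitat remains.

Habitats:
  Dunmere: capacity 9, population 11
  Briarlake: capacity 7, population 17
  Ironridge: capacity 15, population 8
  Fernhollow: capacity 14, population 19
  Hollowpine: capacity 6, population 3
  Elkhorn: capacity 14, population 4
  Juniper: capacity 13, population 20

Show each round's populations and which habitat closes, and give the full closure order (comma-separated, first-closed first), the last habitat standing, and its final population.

Round 1: Briarlake=17 Dunmere=11 Elkhorn=4 Fernhollow=19 Hollowpine=3 Ironridge=8 Juniper=20 → close Briarlake (overflow 10)
  17÷6 = 2 each, +1 to first 5
Round 2: Dunmere=14 Elkhorn=7 Fernhollow=22 Hollowpine=6 Ironridge=11 Juniper=22 → close Juniper (overflow 9)
  22÷5 = 4 each, +1 to first 2
Round 3: Dunmere=19 Elkhorn=12 Fernhollow=26 Hollowpine=10 Ironridge=15 → close Fernhollow (overflow 12)
  26÷4 = 6 each, +1 to first 2
Round 4: Dunmere=26 Elkhorn=19 Hollowpine=16 Ironridge=21 → close Dunmere (overflow 17)
  26÷3 = 8 each, +1 to first 2
Round 5: Elkhorn=28 Hollowpine=25 Ironridge=29 → close Hollowpine (overflow 19)
  25÷2 = 12 each, +1 to first 1
Round 6: Elkhorn=41 Ironridge=41 → close Elkhorn (overflow 27)
  41÷1 = 41 each, +1 to first 0

Closure order: Briarlake, Juniper, Fernhollow, Dunmere, Hollowpine, Elkhorn
Last habitat: Ironridge with 82 animals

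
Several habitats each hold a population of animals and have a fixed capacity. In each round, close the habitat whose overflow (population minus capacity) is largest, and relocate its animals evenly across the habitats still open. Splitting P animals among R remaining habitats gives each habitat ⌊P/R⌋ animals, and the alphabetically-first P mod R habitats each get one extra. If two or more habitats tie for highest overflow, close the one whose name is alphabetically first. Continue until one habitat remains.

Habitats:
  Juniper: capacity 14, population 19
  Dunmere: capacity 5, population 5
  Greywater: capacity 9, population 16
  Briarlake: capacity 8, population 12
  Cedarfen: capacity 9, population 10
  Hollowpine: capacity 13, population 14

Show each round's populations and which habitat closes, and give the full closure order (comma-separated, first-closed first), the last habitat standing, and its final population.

Closure order: Greywater, Briarlake, Juniper, Cedarfen, Dunmere
Last habitat: Hollowpine with 76 animals

Round 1: Briarlake=12 Cedarfen=10 Dunmere=5 Greywater=16 Hollowpine=14 Juniper=19 → close Greywater (overflow 7)
  16÷5 = 3 each, +1 to first 1
Round 2: Briarlake=16 Cedarfen=13 Dunmere=8 Hollowpine=17 Juniper=22 → close Briarlake (overflow 8)
  16÷4 = 4 each, +1 to first 0
Round 3: Cedarfen=17 Dunmere=12 Hollowpine=21 Juniper=26 → close Juniper (overflow 12)
  26÷3 = 8 each, +1 to first 2
Round 4: Cedarfen=26 Dunmere=21 Hollowpine=29 → close Cedarfen (overflow 17)
  26÷2 = 13 each, +1 to first 0
Round 5: Dunmere=34 Hollowpine=42 → close Dunmere (overflow 29)
  34÷1 = 34 each, +1 to first 0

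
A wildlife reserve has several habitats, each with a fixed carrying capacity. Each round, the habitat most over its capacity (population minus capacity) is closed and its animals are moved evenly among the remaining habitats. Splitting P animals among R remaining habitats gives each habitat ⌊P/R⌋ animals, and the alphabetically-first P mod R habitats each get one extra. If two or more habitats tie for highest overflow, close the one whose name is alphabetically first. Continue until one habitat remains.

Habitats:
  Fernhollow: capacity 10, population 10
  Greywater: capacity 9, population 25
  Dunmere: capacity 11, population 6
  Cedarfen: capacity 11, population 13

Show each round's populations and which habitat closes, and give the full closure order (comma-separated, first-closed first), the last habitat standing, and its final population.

Round 1: Cedarfen=13 Dunmere=6 Fernhollow=10 Greywater=25 → close Greywater (overflow 16)
  25÷3 = 8 each, +1 to first 1
Round 2: Cedarfen=22 Dunmere=14 Fernhollow=18 → close Cedarfen (overflow 11)
  22÷2 = 11 each, +1 to first 0
Round 3: Dunmere=25 Fernhollow=29 → close Fernhollow (overflow 19)
  29÷1 = 29 each, +1 to first 0

Closure order: Greywater, Cedarfen, Fernhollow
Last habitat: Dunmere with 54 animals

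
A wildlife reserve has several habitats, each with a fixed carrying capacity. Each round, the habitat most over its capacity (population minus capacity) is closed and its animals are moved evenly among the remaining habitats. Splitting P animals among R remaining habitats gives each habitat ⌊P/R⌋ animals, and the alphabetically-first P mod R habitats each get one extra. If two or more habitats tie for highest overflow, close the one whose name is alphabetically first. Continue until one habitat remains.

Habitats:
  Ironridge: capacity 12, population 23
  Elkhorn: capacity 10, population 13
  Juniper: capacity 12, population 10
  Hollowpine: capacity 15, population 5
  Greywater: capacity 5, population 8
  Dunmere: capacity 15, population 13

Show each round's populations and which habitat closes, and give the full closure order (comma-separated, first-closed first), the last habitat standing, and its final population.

Closure order: Ironridge, Elkhorn, Greywater, Dunmere, Juniper
Last habitat: Hollowpine with 72 animals

Round 1: Dunmere=13 Elkhorn=13 Greywater=8 Hollowpine=5 Ironridge=23 Juniper=10 → close Ironridge (overflow 11)
  23÷5 = 4 each, +1 to first 3
Round 2: Dunmere=18 Elkhorn=18 Greywater=13 Hollowpine=9 Juniper=14 → close Elkhorn (overflow 8)
  18÷4 = 4 each, +1 to first 2
Round 3: Dunmere=23 Greywater=18 Hollowpine=13 Juniper=18 → close Greywater (overflow 13)
  18÷3 = 6 each, +1 to first 0
Round 4: Dunmere=29 Hollowpine=19 Juniper=24 → close Dunmere (overflow 14)
  29÷2 = 14 each, +1 to first 1
Round 5: Hollowpine=34 Juniper=38 → close Juniper (overflow 26)
  38÷1 = 38 each, +1 to first 0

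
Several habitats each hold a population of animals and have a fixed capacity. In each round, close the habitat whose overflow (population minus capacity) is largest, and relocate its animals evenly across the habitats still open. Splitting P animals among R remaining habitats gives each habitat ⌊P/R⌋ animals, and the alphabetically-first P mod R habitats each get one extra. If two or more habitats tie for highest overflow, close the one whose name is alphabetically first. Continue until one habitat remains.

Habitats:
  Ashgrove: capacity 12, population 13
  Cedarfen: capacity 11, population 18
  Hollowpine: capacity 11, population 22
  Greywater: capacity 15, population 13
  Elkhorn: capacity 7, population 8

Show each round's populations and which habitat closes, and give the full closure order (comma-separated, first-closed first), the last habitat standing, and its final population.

Closure order: Hollowpine, Cedarfen, Ashgrove, Elkhorn
Last habitat: Greywater with 74 animals

Round 1: Ashgrove=13 Cedarfen=18 Elkhorn=8 Greywater=13 Hollowpine=22 → close Hollowpine (overflow 11)
  22÷4 = 5 each, +1 to first 2
Round 2: Ashgrove=19 Cedarfen=24 Elkhorn=13 Greywater=18 → close Cedarfen (overflow 13)
  24÷3 = 8 each, +1 to first 0
Round 3: Ashgrove=27 Elkhorn=21 Greywater=26 → close Ashgrove (overflow 15)
  27÷2 = 13 each, +1 to first 1
Round 4: Elkhorn=35 Greywater=39 → close Elkhorn (overflow 28)
  35÷1 = 35 each, +1 to first 0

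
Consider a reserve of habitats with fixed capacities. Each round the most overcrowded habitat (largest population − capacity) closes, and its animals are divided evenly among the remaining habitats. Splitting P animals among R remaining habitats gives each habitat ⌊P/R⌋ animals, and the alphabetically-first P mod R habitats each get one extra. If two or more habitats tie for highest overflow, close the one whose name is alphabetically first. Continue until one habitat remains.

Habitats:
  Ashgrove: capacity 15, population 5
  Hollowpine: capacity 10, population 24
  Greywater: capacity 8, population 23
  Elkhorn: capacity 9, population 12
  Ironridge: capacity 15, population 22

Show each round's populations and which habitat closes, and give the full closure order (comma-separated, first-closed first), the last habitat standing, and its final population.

Closure order: Greywater, Hollowpine, Ironridge, Elkhorn
Last habitat: Ashgrove with 86 animals

Round 1: Ashgrove=5 Elkhorn=12 Greywater=23 Hollowpine=24 Ironridge=22 → close Greywater (overflow 15)
  23÷4 = 5 each, +1 to first 3
Round 2: Ashgrove=11 Elkhorn=18 Hollowpine=30 Ironridge=27 → close Hollowpine (overflow 20)
  30÷3 = 10 each, +1 to first 0
Round 3: Ashgrove=21 Elkhorn=28 Ironridge=37 → close Ironridge (overflow 22)
  37÷2 = 18 each, +1 to first 1
Round 4: Ashgrove=40 Elkhorn=46 → close Elkhorn (overflow 37)
  46÷1 = 46 each, +1 to first 0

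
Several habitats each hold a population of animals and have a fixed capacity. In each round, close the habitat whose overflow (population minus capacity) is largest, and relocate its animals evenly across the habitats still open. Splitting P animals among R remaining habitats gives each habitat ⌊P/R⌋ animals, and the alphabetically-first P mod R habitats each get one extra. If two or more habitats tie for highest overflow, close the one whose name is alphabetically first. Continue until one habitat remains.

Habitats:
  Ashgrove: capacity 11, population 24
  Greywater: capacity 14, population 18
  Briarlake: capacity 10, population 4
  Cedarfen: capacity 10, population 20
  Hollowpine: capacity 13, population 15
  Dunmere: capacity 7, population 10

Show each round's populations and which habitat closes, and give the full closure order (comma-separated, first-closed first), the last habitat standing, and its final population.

Round 1: Ashgrove=24 Briarlake=4 Cedarfen=20 Dunmere=10 Greywater=18 Hollowpine=15 → close Ashgrove (overflow 13)
  24÷5 = 4 each, +1 to first 4
Round 2: Briarlake=9 Cedarfen=25 Dunmere=15 Greywater=23 Hollowpine=19 → close Cedarfen (overflow 15)
  25÷4 = 6 each, +1 to first 1
Round 3: Briarlake=16 Dunmere=21 Greywater=29 Hollowpine=25 → close Greywater (overflow 15)
  29÷3 = 9 each, +1 to first 2
Round 4: Briarlake=26 Dunmere=31 Hollowpine=34 → close Dunmere (overflow 24)
  31÷2 = 15 each, +1 to first 1
Round 5: Briarlake=42 Hollowpine=49 → close Hollowpine (overflow 36)
  49÷1 = 49 each, +1 to first 0

Closure order: Ashgrove, Cedarfen, Greywater, Dunmere, Hollowpine
Last habitat: Briarlake with 91 animals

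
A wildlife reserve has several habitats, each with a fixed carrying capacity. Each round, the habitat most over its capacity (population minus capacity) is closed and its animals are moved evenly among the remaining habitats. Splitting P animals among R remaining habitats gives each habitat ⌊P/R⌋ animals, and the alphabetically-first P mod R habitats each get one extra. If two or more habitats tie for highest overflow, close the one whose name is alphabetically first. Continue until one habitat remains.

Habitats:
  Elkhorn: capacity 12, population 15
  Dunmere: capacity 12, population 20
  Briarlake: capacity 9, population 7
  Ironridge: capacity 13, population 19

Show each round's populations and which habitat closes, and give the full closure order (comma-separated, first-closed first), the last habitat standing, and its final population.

Closure order: Dunmere, Ironridge, Elkhorn
Last habitat: Briarlake with 61 animals

Round 1: Briarlake=7 Dunmere=20 Elkhorn=15 Ironridge=19 → close Dunmere (overflow 8)
  20÷3 = 6 each, +1 to first 2
Round 2: Briarlake=14 Elkhorn=22 Ironridge=25 → close Ironridge (overflow 12)
  25÷2 = 12 each, +1 to first 1
Round 3: Briarlake=27 Elkhorn=34 → close Elkhorn (overflow 22)
  34÷1 = 34 each, +1 to first 0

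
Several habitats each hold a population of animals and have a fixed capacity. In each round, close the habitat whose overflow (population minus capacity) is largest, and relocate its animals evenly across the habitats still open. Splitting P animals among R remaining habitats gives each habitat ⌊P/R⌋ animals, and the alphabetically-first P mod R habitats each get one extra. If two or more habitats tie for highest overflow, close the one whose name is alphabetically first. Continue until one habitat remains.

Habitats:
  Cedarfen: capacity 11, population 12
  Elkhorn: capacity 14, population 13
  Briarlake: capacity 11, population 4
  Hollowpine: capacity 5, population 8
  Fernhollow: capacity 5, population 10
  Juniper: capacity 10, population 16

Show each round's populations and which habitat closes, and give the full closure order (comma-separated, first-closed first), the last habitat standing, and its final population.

Closure order: Juniper, Fernhollow, Hollowpine, Cedarfen, Elkhorn
Last habitat: Briarlake with 63 animals

Round 1: Briarlake=4 Cedarfen=12 Elkhorn=13 Fernhollow=10 Hollowpine=8 Juniper=16 → close Juniper (overflow 6)
  16÷5 = 3 each, +1 to first 1
Round 2: Briarlake=8 Cedarfen=15 Elkhorn=16 Fernhollow=13 Hollowpine=11 → close Fernhollow (overflow 8)
  13÷4 = 3 each, +1 to first 1
Round 3: Briarlake=12 Cedarfen=18 Elkhorn=19 Hollowpine=14 → close Hollowpine (overflow 9)
  14÷3 = 4 each, +1 to first 2
Round 4: Briarlake=17 Cedarfen=23 Elkhorn=23 → close Cedarfen (overflow 12)
  23÷2 = 11 each, +1 to first 1
Round 5: Briarlake=29 Elkhorn=34 → close Elkhorn (overflow 20)
  34÷1 = 34 each, +1 to first 0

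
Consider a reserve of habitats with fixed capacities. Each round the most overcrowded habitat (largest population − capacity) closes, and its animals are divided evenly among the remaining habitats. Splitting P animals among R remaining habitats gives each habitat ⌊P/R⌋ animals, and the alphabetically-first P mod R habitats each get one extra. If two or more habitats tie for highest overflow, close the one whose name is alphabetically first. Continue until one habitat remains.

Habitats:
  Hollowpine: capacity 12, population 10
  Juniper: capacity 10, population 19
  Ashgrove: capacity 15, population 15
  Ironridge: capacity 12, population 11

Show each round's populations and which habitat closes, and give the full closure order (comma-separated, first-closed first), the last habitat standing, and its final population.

Closure order: Juniper, Ashgrove, Ironridge
Last habitat: Hollowpine with 55 animals

Round 1: Ashgrove=15 Hollowpine=10 Ironridge=11 Juniper=19 → close Juniper (overflow 9)
  19÷3 = 6 each, +1 to first 1
Round 2: Ashgrove=22 Hollowpine=16 Ironridge=17 → close Ashgrove (overflow 7)
  22÷2 = 11 each, +1 to first 0
Round 3: Hollowpine=27 Ironridge=28 → close Ironridge (overflow 16)
  28÷1 = 28 each, +1 to first 0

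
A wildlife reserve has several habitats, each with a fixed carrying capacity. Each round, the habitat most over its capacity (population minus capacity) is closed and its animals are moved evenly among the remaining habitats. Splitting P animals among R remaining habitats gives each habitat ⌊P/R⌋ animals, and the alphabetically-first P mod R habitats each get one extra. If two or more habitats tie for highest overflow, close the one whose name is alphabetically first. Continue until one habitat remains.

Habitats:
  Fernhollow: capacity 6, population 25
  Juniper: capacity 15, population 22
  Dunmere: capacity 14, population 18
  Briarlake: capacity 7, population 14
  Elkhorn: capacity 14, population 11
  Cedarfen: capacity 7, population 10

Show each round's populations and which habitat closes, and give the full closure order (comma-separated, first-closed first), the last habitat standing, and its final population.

Closure order: Fernhollow, Briarlake, Juniper, Cedarfen, Dunmere
Last habitat: Elkhorn with 100 animals

Round 1: Briarlake=14 Cedarfen=10 Dunmere=18 Elkhorn=11 Fernhollow=25 Juniper=22 → close Fernhollow (overflow 19)
  25÷5 = 5 each, +1 to first 0
Round 2: Briarlake=19 Cedarfen=15 Dunmere=23 Elkhorn=16 Juniper=27 → close Briarlake (overflow 12)
  19÷4 = 4 each, +1 to first 3
Round 3: Cedarfen=20 Dunmere=28 Elkhorn=21 Juniper=31 → close Juniper (overflow 16)
  31÷3 = 10 each, +1 to first 1
Round 4: Cedarfen=31 Dunmere=38 Elkhorn=31 → close Cedarfen (overflow 24)
  31÷2 = 15 each, +1 to first 1
Round 5: Dunmere=54 Elkhorn=46 → close Dunmere (overflow 40)
  54÷1 = 54 each, +1 to first 0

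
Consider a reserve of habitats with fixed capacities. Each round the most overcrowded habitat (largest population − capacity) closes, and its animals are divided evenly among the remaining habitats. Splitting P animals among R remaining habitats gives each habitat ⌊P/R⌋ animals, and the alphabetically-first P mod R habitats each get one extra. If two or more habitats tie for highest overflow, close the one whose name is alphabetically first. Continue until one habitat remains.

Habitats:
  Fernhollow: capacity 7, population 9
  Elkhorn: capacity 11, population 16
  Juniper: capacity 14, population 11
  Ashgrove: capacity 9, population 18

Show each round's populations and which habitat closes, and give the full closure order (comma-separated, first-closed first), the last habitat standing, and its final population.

Round 1: Ashgrove=18 Elkhorn=16 Fernhollow=9 Juniper=11 → close Ashgrove (overflow 9)
  18÷3 = 6 each, +1 to first 0
Round 2: Elkhorn=22 Fernhollow=15 Juniper=17 → close Elkhorn (overflow 11)
  22÷2 = 11 each, +1 to first 0
Round 3: Fernhollow=26 Juniper=28 → close Fernhollow (overflow 19)
  26÷1 = 26 each, +1 to first 0

Closure order: Ashgrove, Elkhorn, Fernhollow
Last habitat: Juniper with 54 animals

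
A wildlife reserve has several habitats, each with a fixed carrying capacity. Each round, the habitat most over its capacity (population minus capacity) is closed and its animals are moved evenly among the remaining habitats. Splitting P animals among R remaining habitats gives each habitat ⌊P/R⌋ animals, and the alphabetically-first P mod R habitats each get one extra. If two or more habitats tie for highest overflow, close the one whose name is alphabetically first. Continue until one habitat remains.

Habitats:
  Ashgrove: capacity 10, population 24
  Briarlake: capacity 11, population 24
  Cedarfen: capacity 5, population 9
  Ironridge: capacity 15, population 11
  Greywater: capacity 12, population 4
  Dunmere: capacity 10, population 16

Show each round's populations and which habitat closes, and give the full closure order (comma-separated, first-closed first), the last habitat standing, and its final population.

Closure order: Ashgrove, Briarlake, Dunmere, Cedarfen, Ironridge
Last habitat: Greywater with 88 animals

Round 1: Ashgrove=24 Briarlake=24 Cedarfen=9 Dunmere=16 Greywater=4 Ironridge=11 → close Ashgrove (overflow 14)
  24÷5 = 4 each, +1 to first 4
Round 2: Briarlake=29 Cedarfen=14 Dunmere=21 Greywater=9 Ironridge=15 → close Briarlake (overflow 18)
  29÷4 = 7 each, +1 to first 1
Round 3: Cedarfen=22 Dunmere=28 Greywater=16 Ironridge=22 → close Dunmere (overflow 18)
  28÷3 = 9 each, +1 to first 1
Round 4: Cedarfen=32 Greywater=25 Ironridge=31 → close Cedarfen (overflow 27)
  32÷2 = 16 each, +1 to first 0
Round 5: Greywater=41 Ironridge=47 → close Ironridge (overflow 32)
  47÷1 = 47 each, +1 to first 0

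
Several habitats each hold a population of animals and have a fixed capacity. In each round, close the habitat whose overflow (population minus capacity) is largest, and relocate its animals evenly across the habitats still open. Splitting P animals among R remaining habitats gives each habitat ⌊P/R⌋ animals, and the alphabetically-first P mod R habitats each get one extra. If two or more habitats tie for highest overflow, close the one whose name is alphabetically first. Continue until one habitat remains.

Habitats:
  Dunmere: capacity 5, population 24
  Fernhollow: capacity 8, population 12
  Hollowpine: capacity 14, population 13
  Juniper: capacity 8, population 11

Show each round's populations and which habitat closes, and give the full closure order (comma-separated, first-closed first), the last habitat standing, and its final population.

Closure order: Dunmere, Fernhollow, Juniper
Last habitat: Hollowpine with 60 animals

Round 1: Dunmere=24 Fernhollow=12 Hollowpine=13 Juniper=11 → close Dunmere (overflow 19)
  24÷3 = 8 each, +1 to first 0
Round 2: Fernhollow=20 Hollowpine=21 Juniper=19 → close Fernhollow (overflow 12)
  20÷2 = 10 each, +1 to first 0
Round 3: Hollowpine=31 Juniper=29 → close Juniper (overflow 21)
  29÷1 = 29 each, +1 to first 0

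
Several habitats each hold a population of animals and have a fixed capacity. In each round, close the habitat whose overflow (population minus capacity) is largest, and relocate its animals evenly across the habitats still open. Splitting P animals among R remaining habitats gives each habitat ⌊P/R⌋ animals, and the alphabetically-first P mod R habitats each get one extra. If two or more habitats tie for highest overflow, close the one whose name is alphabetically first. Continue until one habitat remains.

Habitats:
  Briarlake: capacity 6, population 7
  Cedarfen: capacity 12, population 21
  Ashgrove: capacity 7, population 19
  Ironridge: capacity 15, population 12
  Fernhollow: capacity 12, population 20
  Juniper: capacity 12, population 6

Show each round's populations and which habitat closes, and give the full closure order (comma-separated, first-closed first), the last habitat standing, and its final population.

Closure order: Ashgrove, Cedarfen, Fernhollow, Briarlake, Ironridge
Last habitat: Juniper with 85 animals

Round 1: Ashgrove=19 Briarlake=7 Cedarfen=21 Fernhollow=20 Ironridge=12 Juniper=6 → close Ashgrove (overflow 12)
  19÷5 = 3 each, +1 to first 4
Round 2: Briarlake=11 Cedarfen=25 Fernhollow=24 Ironridge=16 Juniper=9 → close Cedarfen (overflow 13)
  25÷4 = 6 each, +1 to first 1
Round 3: Briarlake=18 Fernhollow=30 Ironridge=22 Juniper=15 → close Fernhollow (overflow 18)
  30÷3 = 10 each, +1 to first 0
Round 4: Briarlake=28 Ironridge=32 Juniper=25 → close Briarlake (overflow 22)
  28÷2 = 14 each, +1 to first 0
Round 5: Ironridge=46 Juniper=39 → close Ironridge (overflow 31)
  46÷1 = 46 each, +1 to first 0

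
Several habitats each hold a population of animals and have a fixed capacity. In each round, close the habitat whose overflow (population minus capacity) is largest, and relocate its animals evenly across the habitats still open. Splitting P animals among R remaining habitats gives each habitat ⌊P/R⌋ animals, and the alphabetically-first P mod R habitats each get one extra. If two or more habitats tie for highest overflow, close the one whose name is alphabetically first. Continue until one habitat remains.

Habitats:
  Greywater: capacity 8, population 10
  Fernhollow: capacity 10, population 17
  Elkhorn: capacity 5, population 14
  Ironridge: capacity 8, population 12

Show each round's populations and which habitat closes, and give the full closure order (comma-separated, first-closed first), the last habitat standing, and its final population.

Closure order: Elkhorn, Fernhollow, Ironridge
Last habitat: Greywater with 53 animals

Round 1: Elkhorn=14 Fernhollow=17 Greywater=10 Ironridge=12 → close Elkhorn (overflow 9)
  14÷3 = 4 each, +1 to first 2
Round 2: Fernhollow=22 Greywater=15 Ironridge=16 → close Fernhollow (overflow 12)
  22÷2 = 11 each, +1 to first 0
Round 3: Greywater=26 Ironridge=27 → close Ironridge (overflow 19)
  27÷1 = 27 each, +1 to first 0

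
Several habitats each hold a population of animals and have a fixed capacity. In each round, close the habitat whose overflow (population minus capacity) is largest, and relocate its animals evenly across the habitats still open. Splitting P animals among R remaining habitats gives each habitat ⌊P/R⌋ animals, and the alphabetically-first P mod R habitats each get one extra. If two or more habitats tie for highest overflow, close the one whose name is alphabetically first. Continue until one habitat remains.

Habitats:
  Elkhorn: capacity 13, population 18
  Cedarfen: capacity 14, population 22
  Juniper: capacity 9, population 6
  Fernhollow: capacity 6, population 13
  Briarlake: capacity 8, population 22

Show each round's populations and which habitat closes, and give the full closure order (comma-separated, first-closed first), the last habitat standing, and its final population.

Closure order: Briarlake, Cedarfen, Elkhorn, Fernhollow
Last habitat: Juniper with 81 animals

Round 1: Briarlake=22 Cedarfen=22 Elkhorn=18 Fernhollow=13 Juniper=6 → close Briarlake (overflow 14)
  22÷4 = 5 each, +1 to first 2
Round 2: Cedarfen=28 Elkhorn=24 Fernhollow=18 Juniper=11 → close Cedarfen (overflow 14)
  28÷3 = 9 each, +1 to first 1
Round 3: Elkhorn=34 Fernhollow=27 Juniper=20 → close Elkhorn (overflow 21)
  34÷2 = 17 each, +1 to first 0
Round 4: Fernhollow=44 Juniper=37 → close Fernhollow (overflow 38)
  44÷1 = 44 each, +1 to first 0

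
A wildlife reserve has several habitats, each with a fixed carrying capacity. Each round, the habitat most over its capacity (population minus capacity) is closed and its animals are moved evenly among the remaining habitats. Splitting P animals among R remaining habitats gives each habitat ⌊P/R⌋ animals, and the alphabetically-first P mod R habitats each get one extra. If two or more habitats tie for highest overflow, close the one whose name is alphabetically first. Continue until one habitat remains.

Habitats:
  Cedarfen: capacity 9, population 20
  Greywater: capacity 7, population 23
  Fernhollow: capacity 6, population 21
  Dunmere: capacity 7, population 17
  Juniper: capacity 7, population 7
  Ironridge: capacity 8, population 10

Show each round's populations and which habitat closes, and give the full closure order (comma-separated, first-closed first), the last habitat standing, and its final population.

Round 1: Cedarfen=20 Dunmere=17 Fernhollow=21 Greywater=23 Ironridge=10 Juniper=7 → close Greywater (overflow 16)
  23÷5 = 4 each, +1 to first 3
Round 2: Cedarfen=25 Dunmere=22 Fernhollow=26 Ironridge=14 Juniper=11 → close Fernhollow (overflow 20)
  26÷4 = 6 each, +1 to first 2
Round 3: Cedarfen=32 Dunmere=29 Ironridge=20 Juniper=17 → close Cedarfen (overflow 23)
  32÷3 = 10 each, +1 to first 2
Round 4: Dunmere=40 Ironridge=31 Juniper=27 → close Dunmere (overflow 33)
  40÷2 = 20 each, +1 to first 0
Round 5: Ironridge=51 Juniper=47 → close Ironridge (overflow 43)
  51÷1 = 51 each, +1 to first 0

Closure order: Greywater, Fernhollow, Cedarfen, Dunmere, Ironridge
Last habitat: Juniper with 98 animals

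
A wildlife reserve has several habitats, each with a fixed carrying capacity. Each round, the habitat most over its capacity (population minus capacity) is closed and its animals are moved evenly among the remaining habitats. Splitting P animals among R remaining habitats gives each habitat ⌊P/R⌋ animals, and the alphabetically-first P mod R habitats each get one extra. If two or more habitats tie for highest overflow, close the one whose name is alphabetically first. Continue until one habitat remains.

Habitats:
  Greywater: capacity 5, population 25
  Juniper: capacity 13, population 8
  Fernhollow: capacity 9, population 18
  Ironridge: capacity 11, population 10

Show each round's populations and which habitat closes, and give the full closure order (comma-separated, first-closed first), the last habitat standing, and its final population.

Round 1: Fernhollow=18 Greywater=25 Ironridge=10 Juniper=8 → close Greywater (overflow 20)
  25÷3 = 8 each, +1 to first 1
Round 2: Fernhollow=27 Ironridge=18 Juniper=16 → close Fernhollow (overflow 18)
  27÷2 = 13 each, +1 to first 1
Round 3: Ironridge=32 Juniper=29 → close Ironridge (overflow 21)
  32÷1 = 32 each, +1 to first 0

Closure order: Greywater, Fernhollow, Ironridge
Last habitat: Juniper with 61 animals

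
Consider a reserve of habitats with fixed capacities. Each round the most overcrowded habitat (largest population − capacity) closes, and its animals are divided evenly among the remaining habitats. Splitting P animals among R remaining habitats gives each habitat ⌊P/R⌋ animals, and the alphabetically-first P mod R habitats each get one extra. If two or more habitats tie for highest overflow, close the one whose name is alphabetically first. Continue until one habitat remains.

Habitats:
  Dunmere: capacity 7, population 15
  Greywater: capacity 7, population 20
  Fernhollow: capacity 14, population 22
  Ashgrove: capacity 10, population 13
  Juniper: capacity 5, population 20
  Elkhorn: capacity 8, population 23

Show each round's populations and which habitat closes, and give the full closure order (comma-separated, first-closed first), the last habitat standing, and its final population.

Closure order: Elkhorn, Juniper, Greywater, Dunmere, Fernhollow
Last habitat: Ashgrove with 113 animals

Round 1: Ashgrove=13 Dunmere=15 Elkhorn=23 Fernhollow=22 Greywater=20 Juniper=20 → close Elkhorn (overflow 15)
  23÷5 = 4 each, +1 to first 3
Round 2: Ashgrove=18 Dunmere=20 Fernhollow=27 Greywater=24 Juniper=24 → close Juniper (overflow 19)
  24÷4 = 6 each, +1 to first 0
Round 3: Ashgrove=24 Dunmere=26 Fernhollow=33 Greywater=30 → close Greywater (overflow 23)
  30÷3 = 10 each, +1 to first 0
Round 4: Ashgrove=34 Dunmere=36 Fernhollow=43 → close Dunmere (overflow 29)
  36÷2 = 18 each, +1 to first 0
Round 5: Ashgrove=52 Fernhollow=61 → close Fernhollow (overflow 47)
  61÷1 = 61 each, +1 to first 0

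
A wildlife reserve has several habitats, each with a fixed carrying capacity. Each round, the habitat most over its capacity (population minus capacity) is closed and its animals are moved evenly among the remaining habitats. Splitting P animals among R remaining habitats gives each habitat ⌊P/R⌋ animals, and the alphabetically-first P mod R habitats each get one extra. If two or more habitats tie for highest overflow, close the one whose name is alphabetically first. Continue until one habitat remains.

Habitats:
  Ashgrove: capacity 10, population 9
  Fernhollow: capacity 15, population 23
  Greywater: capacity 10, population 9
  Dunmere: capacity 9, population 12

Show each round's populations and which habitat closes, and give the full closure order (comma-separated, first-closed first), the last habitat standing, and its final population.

Closure order: Fernhollow, Dunmere, Ashgrove
Last habitat: Greywater with 53 animals

Round 1: Ashgrove=9 Dunmere=12 Fernhollow=23 Greywater=9 → close Fernhollow (overflow 8)
  23÷3 = 7 each, +1 to first 2
Round 2: Ashgrove=17 Dunmere=20 Greywater=16 → close Dunmere (overflow 11)
  20÷2 = 10 each, +1 to first 0
Round 3: Ashgrove=27 Greywater=26 → close Ashgrove (overflow 17)
  27÷1 = 27 each, +1 to first 0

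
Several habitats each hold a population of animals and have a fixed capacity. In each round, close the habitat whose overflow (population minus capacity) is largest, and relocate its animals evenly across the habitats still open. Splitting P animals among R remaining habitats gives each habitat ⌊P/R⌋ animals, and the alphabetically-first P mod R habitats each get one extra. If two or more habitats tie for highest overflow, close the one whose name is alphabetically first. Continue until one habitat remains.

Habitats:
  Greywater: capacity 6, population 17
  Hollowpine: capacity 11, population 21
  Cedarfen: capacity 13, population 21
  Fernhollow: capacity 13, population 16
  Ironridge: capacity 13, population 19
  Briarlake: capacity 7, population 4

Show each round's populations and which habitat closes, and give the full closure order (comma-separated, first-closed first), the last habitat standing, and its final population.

Closure order: Greywater, Hollowpine, Cedarfen, Ironridge, Fernhollow
Last habitat: Briarlake with 98 animals

Round 1: Briarlake=4 Cedarfen=21 Fernhollow=16 Greywater=17 Hollowpine=21 Ironridge=19 → close Greywater (overflow 11)
  17÷5 = 3 each, +1 to first 2
Round 2: Briarlake=8 Cedarfen=25 Fernhollow=19 Hollowpine=24 Ironridge=22 → close Hollowpine (overflow 13)
  24÷4 = 6 each, +1 to first 0
Round 3: Briarlake=14 Cedarfen=31 Fernhollow=25 Ironridge=28 → close Cedarfen (overflow 18)
  31÷3 = 10 each, +1 to first 1
Round 4: Briarlake=25 Fernhollow=35 Ironridge=38 → close Ironridge (overflow 25)
  38÷2 = 19 each, +1 to first 0
Round 5: Briarlake=44 Fernhollow=54 → close Fernhollow (overflow 41)
  54÷1 = 54 each, +1 to first 0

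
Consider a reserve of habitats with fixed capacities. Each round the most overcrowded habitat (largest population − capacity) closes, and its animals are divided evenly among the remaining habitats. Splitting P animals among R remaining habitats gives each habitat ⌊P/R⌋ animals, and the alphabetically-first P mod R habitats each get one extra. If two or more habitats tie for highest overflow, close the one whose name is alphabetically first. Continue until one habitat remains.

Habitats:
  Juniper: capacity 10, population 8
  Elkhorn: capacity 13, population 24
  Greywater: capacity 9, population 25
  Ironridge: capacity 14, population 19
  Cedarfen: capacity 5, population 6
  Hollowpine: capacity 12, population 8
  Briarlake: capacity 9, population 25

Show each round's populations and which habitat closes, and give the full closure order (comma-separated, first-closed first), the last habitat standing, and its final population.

Closure order: Briarlake, Greywater, Elkhorn, Ironridge, Cedarfen, Hollowpine
Last habitat: Juniper with 115 animals

Round 1: Briarlake=25 Cedarfen=6 Elkhorn=24 Greywater=25 Hollowpine=8 Ironridge=19 Juniper=8 → close Briarlake (overflow 16)
  25÷6 = 4 each, +1 to first 1
Round 2: Cedarfen=11 Elkhorn=28 Greywater=29 Hollowpine=12 Ironridge=23 Juniper=12 → close Greywater (overflow 20)
  29÷5 = 5 each, +1 to first 4
Round 3: Cedarfen=17 Elkhorn=34 Hollowpine=18 Ironridge=29 Juniper=17 → close Elkhorn (overflow 21)
  34÷4 = 8 each, +1 to first 2
Round 4: Cedarfen=26 Hollowpine=27 Ironridge=37 Juniper=25 → close Ironridge (overflow 23)
  37÷3 = 12 each, +1 to first 1
Round 5: Cedarfen=39 Hollowpine=39 Juniper=37 → close Cedarfen (overflow 34)
  39÷2 = 19 each, +1 to first 1
Round 6: Hollowpine=59 Juniper=56 → close Hollowpine (overflow 47)
  59÷1 = 59 each, +1 to first 0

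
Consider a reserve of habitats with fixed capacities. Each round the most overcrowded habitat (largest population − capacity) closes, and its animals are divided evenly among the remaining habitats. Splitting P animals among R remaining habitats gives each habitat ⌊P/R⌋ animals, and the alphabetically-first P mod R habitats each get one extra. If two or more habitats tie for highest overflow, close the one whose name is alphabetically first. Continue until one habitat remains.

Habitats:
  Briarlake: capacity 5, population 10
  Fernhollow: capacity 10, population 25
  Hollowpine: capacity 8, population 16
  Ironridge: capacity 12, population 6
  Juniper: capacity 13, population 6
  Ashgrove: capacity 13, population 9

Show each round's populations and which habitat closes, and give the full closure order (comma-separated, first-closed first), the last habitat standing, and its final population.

Round 1: Ashgrove=9 Briarlake=10 Fernhollow=25 Hollowpine=16 Ironridge=6 Juniper=6 → close Fernhollow (overflow 15)
  25÷5 = 5 each, +1 to first 0
Round 2: Ashgrove=14 Briarlake=15 Hollowpine=21 Ironridge=11 Juniper=11 → close Hollowpine (overflow 13)
  21÷4 = 5 each, +1 to first 1
Round 3: Ashgrove=20 Briarlake=20 Ironridge=16 Juniper=16 → close Briarlake (overflow 15)
  20÷3 = 6 each, +1 to first 2
Round 4: Ashgrove=27 Ironridge=23 Juniper=22 → close Ashgrove (overflow 14)
  27÷2 = 13 each, +1 to first 1
Round 5: Ironridge=37 Juniper=35 → close Ironridge (overflow 25)
  37÷1 = 37 each, +1 to first 0

Closure order: Fernhollow, Hollowpine, Briarlake, Ashgrove, Ironridge
Last habitat: Juniper with 72 animals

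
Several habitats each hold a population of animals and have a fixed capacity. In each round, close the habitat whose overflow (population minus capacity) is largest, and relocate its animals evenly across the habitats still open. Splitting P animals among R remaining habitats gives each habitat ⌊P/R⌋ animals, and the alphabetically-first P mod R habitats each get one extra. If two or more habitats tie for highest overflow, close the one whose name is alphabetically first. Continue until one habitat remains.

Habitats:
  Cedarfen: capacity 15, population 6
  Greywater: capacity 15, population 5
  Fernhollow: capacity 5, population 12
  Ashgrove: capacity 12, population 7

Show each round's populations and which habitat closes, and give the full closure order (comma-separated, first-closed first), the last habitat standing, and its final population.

Round 1: Ashgrove=7 Cedarfen=6 Fernhollow=12 Greywater=5 → close Fernhollow (overflow 7)
  12÷3 = 4 each, +1 to first 0
Round 2: Ashgrove=11 Cedarfen=10 Greywater=9 → close Ashgrove (overflow -1)
  11÷2 = 5 each, +1 to first 1
Round 3: Cedarfen=16 Greywater=14 → close Cedarfen (overflow 1)
  16÷1 = 16 each, +1 to first 0

Closure order: Fernhollow, Ashgrove, Cedarfen
Last habitat: Greywater with 30 animals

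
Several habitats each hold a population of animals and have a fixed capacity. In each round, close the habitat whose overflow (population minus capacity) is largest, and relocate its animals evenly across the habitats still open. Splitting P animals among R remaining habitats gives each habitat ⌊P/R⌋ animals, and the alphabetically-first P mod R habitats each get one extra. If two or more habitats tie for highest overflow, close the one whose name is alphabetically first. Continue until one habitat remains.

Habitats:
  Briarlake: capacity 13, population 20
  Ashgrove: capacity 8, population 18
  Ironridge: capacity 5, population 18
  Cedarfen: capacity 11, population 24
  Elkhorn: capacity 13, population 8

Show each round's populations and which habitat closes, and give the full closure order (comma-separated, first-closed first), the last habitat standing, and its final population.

Closure order: Cedarfen, Ironridge, Ashgrove, Briarlake
Last habitat: Elkhorn with 88 animals

Round 1: Ashgrove=18 Briarlake=20 Cedarfen=24 Elkhorn=8 Ironridge=18 → close Cedarfen (overflow 13)
  24÷4 = 6 each, +1 to first 0
Round 2: Ashgrove=24 Briarlake=26 Elkhorn=14 Ironridge=24 → close Ironridge (overflow 19)
  24÷3 = 8 each, +1 to first 0
Round 3: Ashgrove=32 Briarlake=34 Elkhorn=22 → close Ashgrove (overflow 24)
  32÷2 = 16 each, +1 to first 0
Round 4: Briarlake=50 Elkhorn=38 → close Briarlake (overflow 37)
  50÷1 = 50 each, +1 to first 0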